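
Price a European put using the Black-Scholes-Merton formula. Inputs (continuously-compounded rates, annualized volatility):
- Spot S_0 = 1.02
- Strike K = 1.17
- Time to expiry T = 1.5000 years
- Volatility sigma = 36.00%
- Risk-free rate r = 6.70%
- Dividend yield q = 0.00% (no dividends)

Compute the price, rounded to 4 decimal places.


Answer: Price = 0.2010

Derivation:
d1 = (ln(S/K) + (r - q + 0.5*sigma^2) * T) / (sigma * sqrt(T)) = 0.13721424
d2 = d1 - sigma * sqrt(T) = -0.30369391
exp(-rT) = 0.90438511; exp(-qT) = 1.00000000
P = K * exp(-rT) * N(-d2) - S_0 * exp(-qT) * N(-d1)
N(-d1) = 0.44543073; N(-d2) = 0.61931945
P = 1.1700 * 0.90438511 * 0.61931945 - 1.0200 * 1.00000000 * 0.44543073 = 0.2010


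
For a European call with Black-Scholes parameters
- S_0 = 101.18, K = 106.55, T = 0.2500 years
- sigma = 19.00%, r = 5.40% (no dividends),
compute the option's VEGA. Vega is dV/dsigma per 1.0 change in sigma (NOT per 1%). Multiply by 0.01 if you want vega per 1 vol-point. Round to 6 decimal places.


Answer: Vega = 18.951697

Derivation:
d1 = -0.3547447335; d2 = -0.4497447335
phi(d1) = 0.3746135019; exp(-qT) = 1.0000000000; exp(-rT) = 0.9865907163
Vega = S * exp(-qT) * phi(d1) * sqrt(T) = 101.1800 * 1.0000000000 * 0.3746135019 * 0.5000000000 = 18.951697


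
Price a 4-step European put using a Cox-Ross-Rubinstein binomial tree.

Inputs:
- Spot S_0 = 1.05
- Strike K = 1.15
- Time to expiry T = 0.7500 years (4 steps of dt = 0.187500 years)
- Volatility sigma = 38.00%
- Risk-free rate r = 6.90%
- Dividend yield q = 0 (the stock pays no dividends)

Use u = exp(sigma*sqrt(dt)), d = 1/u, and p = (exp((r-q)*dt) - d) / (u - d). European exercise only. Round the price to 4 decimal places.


Answer: Price = V(0,0) = 0.1663

Derivation:
dt = T/N = 0.187500
u = exp(sigma*sqrt(dt)) = 1.178856; d = 1/u = 0.848280
p = (exp((r-q)*dt) - d) / (u - d) = 0.498347
Discount per step: exp(-r*dt) = 0.987146
Stock lattice S(k, i) with i counting down-moves:
  k=0: S(0,0) = 1.0500
  k=1: S(1,0) = 1.2378; S(1,1) = 0.8907
  k=2: S(2,0) = 1.4592; S(2,1) = 1.0500; S(2,2) = 0.7556
  k=3: S(3,0) = 1.7202; S(3,1) = 1.2378; S(3,2) = 0.8907; S(3,3) = 0.6409
  k=4: S(4,0) = 2.0278; S(4,1) = 1.4592; S(4,2) = 1.0500; S(4,3) = 0.7556; S(4,4) = 0.5437
Terminal payoffs V(N, i) = max(K - S_T, 0):
  V(4,0) = 0.000000; V(4,1) = 0.000000; V(4,2) = 0.100000; V(4,3) = 0.394443; V(4,4) = 0.606317
Backward induction: V(k, i) = exp(-r*dt) * [p * V(k+1, i) + (1-p) * V(k+1, i+1)].
  V(3,0) = exp(-r*dt) * [p*0.000000 + (1-p)*0.000000] = 0.000000
  V(3,1) = exp(-r*dt) * [p*0.000000 + (1-p)*0.100000] = 0.049520
  V(3,2) = exp(-r*dt) * [p*0.100000 + (1-p)*0.394443] = 0.244524
  V(3,3) = exp(-r*dt) * [p*0.394443 + (1-p)*0.606317] = 0.494294
  V(2,0) = exp(-r*dt) * [p*0.000000 + (1-p)*0.049520] = 0.024523
  V(2,1) = exp(-r*dt) * [p*0.049520 + (1-p)*0.244524] = 0.145451
  V(2,2) = exp(-r*dt) * [p*0.244524 + (1-p)*0.494294] = 0.365068
  V(1,0) = exp(-r*dt) * [p*0.024523 + (1-p)*0.145451] = 0.084092
  V(1,1) = exp(-r*dt) * [p*0.145451 + (1-p)*0.365068] = 0.252337
  V(0,0) = exp(-r*dt) * [p*0.084092 + (1-p)*0.252337] = 0.166326


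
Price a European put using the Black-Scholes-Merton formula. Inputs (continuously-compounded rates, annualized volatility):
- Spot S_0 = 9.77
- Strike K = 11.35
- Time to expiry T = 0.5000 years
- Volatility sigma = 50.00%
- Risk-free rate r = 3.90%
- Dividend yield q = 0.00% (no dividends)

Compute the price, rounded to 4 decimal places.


Answer: Price = 2.2442

Derivation:
d1 = (ln(S/K) + (r - q + 0.5*sigma^2) * T) / (sigma * sqrt(T)) = -0.19205382
d2 = d1 - sigma * sqrt(T) = -0.54560721
exp(-rT) = 0.98068890; exp(-qT) = 1.00000000
P = K * exp(-rT) * N(-d2) - S_0 * exp(-qT) * N(-d1)
N(-d1) = 0.57614997; N(-d2) = 0.70733202
P = 11.3500 * 0.98068890 * 0.70733202 - 9.7700 * 1.00000000 * 0.57614997 = 2.2442


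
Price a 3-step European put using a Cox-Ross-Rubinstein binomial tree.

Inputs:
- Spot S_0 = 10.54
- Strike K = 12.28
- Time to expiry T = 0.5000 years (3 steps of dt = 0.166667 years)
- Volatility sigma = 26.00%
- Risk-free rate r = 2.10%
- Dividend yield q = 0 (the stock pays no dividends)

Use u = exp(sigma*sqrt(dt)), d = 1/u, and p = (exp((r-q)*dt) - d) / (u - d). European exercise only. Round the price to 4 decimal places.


dt = T/N = 0.166667
u = exp(sigma*sqrt(dt)) = 1.111983; d = 1/u = 0.899295
p = (exp((r-q)*dt) - d) / (u - d) = 0.489974
Discount per step: exp(-r*dt) = 0.996506
Stock lattice S(k, i) with i counting down-moves:
  k=0: S(0,0) = 10.5400
  k=1: S(1,0) = 11.7203; S(1,1) = 9.4786
  k=2: S(2,0) = 13.0328; S(2,1) = 10.5400; S(2,2) = 8.5240
  k=3: S(3,0) = 14.4922; S(3,1) = 11.7203; S(3,2) = 9.4786; S(3,3) = 7.6656
Terminal payoffs V(N, i) = max(K - S_T, 0):
  V(3,0) = 0.000000; V(3,1) = 0.559703; V(3,2) = 2.801434; V(3,3) = 4.614392
Backward induction: V(k, i) = exp(-r*dt) * [p * V(k+1, i) + (1-p) * V(k+1, i+1)].
  V(2,0) = exp(-r*dt) * [p*0.000000 + (1-p)*0.559703] = 0.284466
  V(2,1) = exp(-r*dt) * [p*0.559703 + (1-p)*2.801434] = 1.697095
  V(2,2) = exp(-r*dt) * [p*2.801434 + (1-p)*4.614392] = 3.713072
  V(1,0) = exp(-r*dt) * [p*0.284466 + (1-p)*1.697095] = 1.001433
  V(1,1) = exp(-r*dt) * [p*1.697095 + (1-p)*3.713072] = 2.715775
  V(0,0) = exp(-r*dt) * [p*1.001433 + (1-p)*2.715775] = 1.869239

Answer: Price = V(0,0) = 1.8692


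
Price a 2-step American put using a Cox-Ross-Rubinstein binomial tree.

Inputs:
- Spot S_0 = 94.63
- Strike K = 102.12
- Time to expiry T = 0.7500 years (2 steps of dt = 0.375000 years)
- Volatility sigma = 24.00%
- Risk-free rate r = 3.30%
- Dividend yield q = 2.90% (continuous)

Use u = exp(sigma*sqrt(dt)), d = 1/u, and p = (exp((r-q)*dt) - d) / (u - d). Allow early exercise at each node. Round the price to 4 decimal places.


Answer: Price = V(0,0) = 12.5430

Derivation:
dt = T/N = 0.375000
u = exp(sigma*sqrt(dt)) = 1.158319; d = 1/u = 0.863320
p = (exp((r-q)*dt) - d) / (u - d) = 0.468412
Discount per step: exp(-r*dt) = 0.987701
Stock lattice S(k, i) with i counting down-moves:
  k=0: S(0,0) = 94.6300
  k=1: S(1,0) = 109.6117; S(1,1) = 81.6960
  k=2: S(2,0) = 126.9652; S(2,1) = 94.6300; S(2,2) = 70.5298
Terminal payoffs V(N, i) = max(K - S_T, 0):
  V(2,0) = 0.000000; V(2,1) = 7.490000; V(2,2) = 31.590167
Backward induction: V(k, i) = exp(-r*dt) * [p * V(k+1, i) + (1-p) * V(k+1, i+1)]; then take max(V_cont, immediate exercise) for American.
  V(1,0) = exp(-r*dt) * [p*0.000000 + (1-p)*7.490000] = 3.932624; exercise = 0.000000; V(1,0) = max -> 3.932624
  V(1,1) = exp(-r*dt) * [p*7.490000 + (1-p)*31.590167] = 20.051673; exercise = 20.423990; V(1,1) = max -> 20.423990
  V(0,0) = exp(-r*dt) * [p*3.932624 + (1-p)*20.423990] = 12.543047; exercise = 7.490000; V(0,0) = max -> 12.543047


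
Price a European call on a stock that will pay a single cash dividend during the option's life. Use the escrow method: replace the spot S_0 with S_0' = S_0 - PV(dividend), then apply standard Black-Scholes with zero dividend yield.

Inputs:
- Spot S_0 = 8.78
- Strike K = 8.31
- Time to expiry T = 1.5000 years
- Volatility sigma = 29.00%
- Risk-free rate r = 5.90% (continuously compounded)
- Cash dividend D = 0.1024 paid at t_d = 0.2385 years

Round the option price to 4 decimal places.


PV(D) = D * exp(-r * t_d) = 0.1024 * 0.98602704 = 0.10096917
S_0' = S_0 - PV(D) = 8.7800 - 0.10096917 = 8.67903083
d1 = (ln(S_0'/K) + (r + sigma^2/2)*T) / (sigma*sqrt(T)) = 0.54909468
d2 = d1 - sigma*sqrt(T) = 0.19391866
exp(-rT) = 0.91530311
N(d1) = 0.70852976; N(d2) = 0.57688022
C = S_0' * N(d1) - K * exp(-rT) * N(d2) = 8.67903083 * 0.70852976 - 8.3100 * 0.91530311 * 0.57688022 = 1.7615

Answer: Price = 1.7615


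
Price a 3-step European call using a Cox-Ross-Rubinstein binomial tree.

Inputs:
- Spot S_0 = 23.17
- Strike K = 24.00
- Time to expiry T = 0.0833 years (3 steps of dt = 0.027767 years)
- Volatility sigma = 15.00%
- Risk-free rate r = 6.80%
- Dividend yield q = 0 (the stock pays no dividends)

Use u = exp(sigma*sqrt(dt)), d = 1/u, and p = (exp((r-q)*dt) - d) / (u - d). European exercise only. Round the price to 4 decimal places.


Answer: Price = V(0,0) = 0.1455

Derivation:
dt = T/N = 0.027767
u = exp(sigma*sqrt(dt)) = 1.025310; d = 1/u = 0.975315
p = (exp((r-q)*dt) - d) / (u - d) = 0.531554
Discount per step: exp(-r*dt) = 0.998114
Stock lattice S(k, i) with i counting down-moves:
  k=0: S(0,0) = 23.1700
  k=1: S(1,0) = 23.7564; S(1,1) = 22.5980
  k=2: S(2,0) = 24.3577; S(2,1) = 23.1700; S(2,2) = 22.0402
  k=3: S(3,0) = 24.9742; S(3,1) = 23.7564; S(3,2) = 22.5980; S(3,3) = 21.4961
Terminal payoffs V(N, i) = max(S_T - K, 0):
  V(3,0) = 0.974201; V(3,1) = 0.000000; V(3,2) = 0.000000; V(3,3) = 0.000000
Backward induction: V(k, i) = exp(-r*dt) * [p * V(k+1, i) + (1-p) * V(k+1, i+1)].
  V(2,0) = exp(-r*dt) * [p*0.974201 + (1-p)*0.000000] = 0.516863
  V(2,1) = exp(-r*dt) * [p*0.000000 + (1-p)*0.000000] = 0.000000
  V(2,2) = exp(-r*dt) * [p*0.000000 + (1-p)*0.000000] = 0.000000
  V(1,0) = exp(-r*dt) * [p*0.516863 + (1-p)*0.000000] = 0.274222
  V(1,1) = exp(-r*dt) * [p*0.000000 + (1-p)*0.000000] = 0.000000
  V(0,0) = exp(-r*dt) * [p*0.274222 + (1-p)*0.000000] = 0.145489


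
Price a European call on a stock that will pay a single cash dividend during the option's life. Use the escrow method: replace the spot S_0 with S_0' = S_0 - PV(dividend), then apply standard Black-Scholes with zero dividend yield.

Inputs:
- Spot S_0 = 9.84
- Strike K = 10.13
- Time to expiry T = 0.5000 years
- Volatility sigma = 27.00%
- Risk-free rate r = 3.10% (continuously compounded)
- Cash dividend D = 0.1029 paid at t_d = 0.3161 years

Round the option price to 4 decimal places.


PV(D) = D * exp(-r * t_d) = 0.1029 * 0.99024875 = 0.10189660
S_0' = S_0 - PV(D) = 9.8400 - 0.10189660 = 9.73810340
d1 = (ln(S_0'/K) + (r + sigma^2/2)*T) / (sigma*sqrt(T)) = -0.03001245
d2 = d1 - sigma*sqrt(T) = -0.22093128
exp(-rT) = 0.98461951
N(d1) = 0.48802856; N(d2) = 0.41257297
C = S_0' * N(d1) - K * exp(-rT) * N(d2) = 9.73810340 * 0.48802856 - 10.1300 * 0.98461951 * 0.41257297 = 0.6374

Answer: Price = 0.6374


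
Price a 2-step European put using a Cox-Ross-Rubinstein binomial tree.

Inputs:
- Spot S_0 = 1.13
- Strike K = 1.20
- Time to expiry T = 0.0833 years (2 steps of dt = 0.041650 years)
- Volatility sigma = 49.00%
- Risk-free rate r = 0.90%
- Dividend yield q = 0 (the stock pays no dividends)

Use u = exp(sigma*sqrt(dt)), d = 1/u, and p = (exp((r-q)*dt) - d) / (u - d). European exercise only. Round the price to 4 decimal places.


Answer: Price = V(0,0) = 0.1100

Derivation:
dt = T/N = 0.041650
u = exp(sigma*sqrt(dt)) = 1.105172; d = 1/u = 0.904837
p = (exp((r-q)*dt) - d) / (u - d) = 0.476892
Discount per step: exp(-r*dt) = 0.999625
Stock lattice S(k, i) with i counting down-moves:
  k=0: S(0,0) = 1.1300
  k=1: S(1,0) = 1.2488; S(1,1) = 1.0225
  k=2: S(2,0) = 1.3802; S(2,1) = 1.1300; S(2,2) = 0.9252
Terminal payoffs V(N, i) = max(K - S_T, 0):
  V(2,0) = 0.000000; V(2,1) = 0.070000; V(2,2) = 0.274836
Backward induction: V(k, i) = exp(-r*dt) * [p * V(k+1, i) + (1-p) * V(k+1, i+1)].
  V(1,0) = exp(-r*dt) * [p*0.000000 + (1-p)*0.070000] = 0.036604
  V(1,1) = exp(-r*dt) * [p*0.070000 + (1-p)*0.274836] = 0.177085
  V(0,0) = exp(-r*dt) * [p*0.036604 + (1-p)*0.177085] = 0.110049


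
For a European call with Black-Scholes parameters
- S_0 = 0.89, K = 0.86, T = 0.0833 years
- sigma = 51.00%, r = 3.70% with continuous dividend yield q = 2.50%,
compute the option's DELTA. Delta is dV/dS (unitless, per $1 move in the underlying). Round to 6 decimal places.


Answer: Delta = 0.621692

Derivation:
d1 = 0.3133386253; d2 = 0.1661437545
phi(d1) = 0.3798309171; exp(-qT) = 0.9979196669; exp(-rT) = 0.9969226448
N(d1) = 0.6229882961
Delta = exp(-qT) * N(d1) = 0.9979196669 * 0.6229882961 = 0.621692


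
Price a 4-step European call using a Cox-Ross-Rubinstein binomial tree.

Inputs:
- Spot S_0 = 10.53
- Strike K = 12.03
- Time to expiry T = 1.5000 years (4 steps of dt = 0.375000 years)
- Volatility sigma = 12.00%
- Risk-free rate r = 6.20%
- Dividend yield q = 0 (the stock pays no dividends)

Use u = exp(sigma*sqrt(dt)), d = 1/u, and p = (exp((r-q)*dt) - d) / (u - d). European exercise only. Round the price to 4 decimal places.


dt = T/N = 0.375000
u = exp(sigma*sqrt(dt)) = 1.076252; d = 1/u = 0.929150
p = (exp((r-q)*dt) - d) / (u - d) = 0.641543
Discount per step: exp(-r*dt) = 0.977018
Stock lattice S(k, i) with i counting down-moves:
  k=0: S(0,0) = 10.5300
  k=1: S(1,0) = 11.3329; S(1,1) = 9.7840
  k=2: S(2,0) = 12.1971; S(2,1) = 10.5300; S(2,2) = 9.0908
  k=3: S(3,0) = 13.1271; S(3,1) = 11.3329; S(3,2) = 9.7840; S(3,3) = 8.4467
  k=4: S(4,0) = 14.1281; S(4,1) = 12.1971; S(4,2) = 10.5300; S(4,3) = 9.0908; S(4,4) = 7.8482
Terminal payoffs V(N, i) = max(S_T - K, 0):
  V(4,0) = 2.098119; V(4,1) = 0.167094; V(4,2) = 0.000000; V(4,3) = 0.000000; V(4,4) = 0.000000
Backward induction: V(k, i) = exp(-r*dt) * [p * V(k+1, i) + (1-p) * V(k+1, i+1)].
  V(3,0) = exp(-r*dt) * [p*2.098119 + (1-p)*0.167094] = 1.373618
  V(3,1) = exp(-r*dt) * [p*0.167094 + (1-p)*0.000000] = 0.104734
  V(3,2) = exp(-r*dt) * [p*0.000000 + (1-p)*0.000000] = 0.000000
  V(3,3) = exp(-r*dt) * [p*0.000000 + (1-p)*0.000000] = 0.000000
  V(2,0) = exp(-r*dt) * [p*1.373618 + (1-p)*0.104734] = 0.897662
  V(2,1) = exp(-r*dt) * [p*0.104734 + (1-p)*0.000000] = 0.065647
  V(2,2) = exp(-r*dt) * [p*0.000000 + (1-p)*0.000000] = 0.000000
  V(1,0) = exp(-r*dt) * [p*0.897662 + (1-p)*0.065647] = 0.585645
  V(1,1) = exp(-r*dt) * [p*0.065647 + (1-p)*0.000000] = 0.041148
  V(0,0) = exp(-r*dt) * [p*0.585645 + (1-p)*0.041148] = 0.381492

Answer: Price = V(0,0) = 0.3815


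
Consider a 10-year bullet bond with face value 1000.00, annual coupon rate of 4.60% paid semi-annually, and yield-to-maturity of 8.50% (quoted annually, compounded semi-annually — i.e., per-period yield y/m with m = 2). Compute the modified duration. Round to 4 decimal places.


Answer: Modified duration = 7.4407

Derivation:
Coupon per period c = face * coupon_rate / m = 23.000000
Periods per year m = 2; per-period yield y/m = 0.042500
Number of cashflows N = 20
Cashflows (t years, CF_t, discount factor 1/(1+y/m)^(m*t), PV):
  t = 0.5000: CF_t = 23.000000, DF = 0.959233, PV = 22.062350
  t = 1.0000: CF_t = 23.000000, DF = 0.920127, PV = 21.162926
  t = 1.5000: CF_t = 23.000000, DF = 0.882616, PV = 20.300169
  t = 2.0000: CF_t = 23.000000, DF = 0.846634, PV = 19.472584
  t = 2.5000: CF_t = 23.000000, DF = 0.812119, PV = 18.678737
  t = 3.0000: CF_t = 23.000000, DF = 0.779011, PV = 17.917254
  t = 3.5000: CF_t = 23.000000, DF = 0.747253, PV = 17.186815
  t = 4.0000: CF_t = 23.000000, DF = 0.716789, PV = 16.486153
  t = 4.5000: CF_t = 23.000000, DF = 0.687568, PV = 15.814056
  t = 5.0000: CF_t = 23.000000, DF = 0.659537, PV = 15.169358
  t = 5.5000: CF_t = 23.000000, DF = 0.632650, PV = 14.550943
  t = 6.0000: CF_t = 23.000000, DF = 0.606858, PV = 13.957739
  t = 6.5000: CF_t = 23.000000, DF = 0.582118, PV = 13.388718
  t = 7.0000: CF_t = 23.000000, DF = 0.558387, PV = 12.842895
  t = 7.5000: CF_t = 23.000000, DF = 0.535623, PV = 12.319324
  t = 8.0000: CF_t = 23.000000, DF = 0.513787, PV = 11.817097
  t = 8.5000: CF_t = 23.000000, DF = 0.492841, PV = 11.335345
  t = 9.0000: CF_t = 23.000000, DF = 0.472749, PV = 10.873233
  t = 9.5000: CF_t = 23.000000, DF = 0.453477, PV = 10.429960
  t = 10.0000: CF_t = 1023.000000, DF = 0.434989, PV = 444.994211
Price P = sum_t PV_t = 740.759867
First compute Macaulay numerator sum_t t * PV_t:
  t * PV_t at t = 0.5000: 11.031175
  t * PV_t at t = 1.0000: 21.162926
  t * PV_t at t = 1.5000: 30.450253
  t * PV_t at t = 2.0000: 38.945168
  t * PV_t at t = 2.5000: 46.696844
  t * PV_t at t = 3.0000: 53.751762
  t * PV_t at t = 3.5000: 60.153851
  t * PV_t at t = 4.0000: 65.944612
  t * PV_t at t = 4.5000: 71.163250
  t * PV_t at t = 5.0000: 75.846790
  t * PV_t at t = 5.5000: 80.030186
  t * PV_t at t = 6.0000: 83.746434
  t * PV_t at t = 6.5000: 87.026670
  t * PV_t at t = 7.0000: 89.900268
  t * PV_t at t = 7.5000: 92.394931
  t * PV_t at t = 8.0000: 94.536780
  t * PV_t at t = 8.5000: 96.350435
  t * PV_t at t = 9.0000: 97.859096
  t * PV_t at t = 9.5000: 99.084616
  t * PV_t at t = 10.0000: 4449.942106
Macaulay duration D = 5746.018152 / 740.759867 = 7.756924
Modified duration = D / (1 + y/m) = 7.756924 / (1 + 0.042500) = 7.440695


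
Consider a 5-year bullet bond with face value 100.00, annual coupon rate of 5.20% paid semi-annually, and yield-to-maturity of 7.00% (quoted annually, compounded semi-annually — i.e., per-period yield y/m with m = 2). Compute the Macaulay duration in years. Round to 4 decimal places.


Coupon per period c = face * coupon_rate / m = 2.600000
Periods per year m = 2; per-period yield y/m = 0.035000
Number of cashflows N = 10
Cashflows (t years, CF_t, discount factor 1/(1+y/m)^(m*t), PV):
  t = 0.5000: CF_t = 2.600000, DF = 0.966184, PV = 2.512077
  t = 1.0000: CF_t = 2.600000, DF = 0.933511, PV = 2.427128
  t = 1.5000: CF_t = 2.600000, DF = 0.901943, PV = 2.345051
  t = 2.0000: CF_t = 2.600000, DF = 0.871442, PV = 2.265750
  t = 2.5000: CF_t = 2.600000, DF = 0.841973, PV = 2.189130
  t = 3.0000: CF_t = 2.600000, DF = 0.813501, PV = 2.115102
  t = 3.5000: CF_t = 2.600000, DF = 0.785991, PV = 2.043576
  t = 4.0000: CF_t = 2.600000, DF = 0.759412, PV = 1.974470
  t = 4.5000: CF_t = 2.600000, DF = 0.733731, PV = 1.907701
  t = 5.0000: CF_t = 102.600000, DF = 0.708919, PV = 72.735070
Price P = sum_t PV_t = 92.515055
Macaulay numerator sum_t t * PV_t:
  t * PV_t at t = 0.5000: 1.256039
  t * PV_t at t = 1.0000: 2.427128
  t * PV_t at t = 1.5000: 3.517577
  t * PV_t at t = 2.0000: 4.531500
  t * PV_t at t = 2.5000: 5.472826
  t * PV_t at t = 3.0000: 6.345305
  t * PV_t at t = 3.5000: 7.152518
  t * PV_t at t = 4.0000: 7.897880
  t * PV_t at t = 4.5000: 8.584652
  t * PV_t at t = 5.0000: 363.675351
Macaulay duration D = (sum_t t * PV_t) / P = 410.860775 / 92.515055 = 4.441015

Answer: Macaulay duration = 4.4410 years


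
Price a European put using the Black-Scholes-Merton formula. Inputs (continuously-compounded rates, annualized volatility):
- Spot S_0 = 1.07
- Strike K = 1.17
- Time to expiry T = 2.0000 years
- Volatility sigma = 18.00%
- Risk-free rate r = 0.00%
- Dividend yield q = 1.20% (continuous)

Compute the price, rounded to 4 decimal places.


Answer: Price = 0.1857

Derivation:
d1 = (ln(S/K) + (r - q + 0.5*sigma^2) * T) / (sigma * sqrt(T)) = -0.31798239
d2 = d1 - sigma * sqrt(T) = -0.57254083
exp(-rT) = 1.00000000; exp(-qT) = 0.97628571
P = K * exp(-rT) * N(-d2) - S_0 * exp(-qT) * N(-d1)
N(-d1) = 0.62475085; N(-d2) = 0.71652218
P = 1.1700 * 1.00000000 * 0.71652218 - 1.0700 * 0.97628571 * 0.62475085 = 0.1857


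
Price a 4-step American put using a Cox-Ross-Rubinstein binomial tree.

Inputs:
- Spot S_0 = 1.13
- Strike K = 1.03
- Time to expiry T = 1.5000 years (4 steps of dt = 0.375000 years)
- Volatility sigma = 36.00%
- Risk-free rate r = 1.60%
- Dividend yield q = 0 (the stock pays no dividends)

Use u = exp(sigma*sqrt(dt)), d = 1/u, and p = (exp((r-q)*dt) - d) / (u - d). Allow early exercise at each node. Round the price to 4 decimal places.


Answer: Price = V(0,0) = 0.1342

Derivation:
dt = T/N = 0.375000
u = exp(sigma*sqrt(dt)) = 1.246643; d = 1/u = 0.802154
p = (exp((r-q)*dt) - d) / (u - d) = 0.458648
Discount per step: exp(-r*dt) = 0.994018
Stock lattice S(k, i) with i counting down-moves:
  k=0: S(0,0) = 1.1300
  k=1: S(1,0) = 1.4087; S(1,1) = 0.9064
  k=2: S(2,0) = 1.7562; S(2,1) = 1.1300; S(2,2) = 0.7271
  k=3: S(3,0) = 2.1893; S(3,1) = 1.4087; S(3,2) = 0.9064; S(3,3) = 0.5832
  k=4: S(4,0) = 2.7293; S(4,1) = 1.7562; S(4,2) = 1.1300; S(4,3) = 0.7271; S(4,4) = 0.4679
Terminal payoffs V(N, i) = max(K - S_T, 0):
  V(4,0) = 0.000000; V(4,1) = 0.000000; V(4,2) = 0.000000; V(4,3) = 0.302899; V(4,4) = 0.562146
Backward induction: V(k, i) = exp(-r*dt) * [p * V(k+1, i) + (1-p) * V(k+1, i+1)]; then take max(V_cont, immediate exercise) for American.
  V(3,0) = exp(-r*dt) * [p*0.000000 + (1-p)*0.000000] = 0.000000; exercise = 0.000000; V(3,0) = max -> 0.000000
  V(3,1) = exp(-r*dt) * [p*0.000000 + (1-p)*0.000000] = 0.000000; exercise = 0.000000; V(3,1) = max -> 0.000000
  V(3,2) = exp(-r*dt) * [p*0.000000 + (1-p)*0.302899] = 0.162994; exercise = 0.123565; V(3,2) = max -> 0.162994
  V(3,3) = exp(-r*dt) * [p*0.302899 + (1-p)*0.562146] = 0.440592; exercise = 0.446753; V(3,3) = max -> 0.446753
  V(2,0) = exp(-r*dt) * [p*0.000000 + (1-p)*0.000000] = 0.000000; exercise = 0.000000; V(2,0) = max -> 0.000000
  V(2,1) = exp(-r*dt) * [p*0.000000 + (1-p)*0.162994] = 0.087710; exercise = 0.000000; V(2,1) = max -> 0.087710
  V(2,2) = exp(-r*dt) * [p*0.162994 + (1-p)*0.446753] = 0.314714; exercise = 0.302899; V(2,2) = max -> 0.314714
  V(1,0) = exp(-r*dt) * [p*0.000000 + (1-p)*0.087710] = 0.047198; exercise = 0.000000; V(1,0) = max -> 0.047198
  V(1,1) = exp(-r*dt) * [p*0.087710 + (1-p)*0.314714] = 0.209339; exercise = 0.123565; V(1,1) = max -> 0.209339
  V(0,0) = exp(-r*dt) * [p*0.047198 + (1-p)*0.209339] = 0.134166; exercise = 0.000000; V(0,0) = max -> 0.134166


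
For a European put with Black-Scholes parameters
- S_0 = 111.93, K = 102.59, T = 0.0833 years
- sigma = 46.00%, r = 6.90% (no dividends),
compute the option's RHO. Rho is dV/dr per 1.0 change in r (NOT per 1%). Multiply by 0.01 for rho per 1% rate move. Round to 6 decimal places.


d1 = 0.7659761149; d2 = 0.6332121138
phi(d1) = 0.2975127382; exp(-qT) = 1.0000000000; exp(-rT) = 0.9942687864
N(-d2) = 0.2632975681
Rho = -K*T*exp(-rT)*N(-d2) = -102.5900 * 0.0833 * 0.9942687864 * 0.2632975681 = -2.237179

Answer: Rho = -2.237179


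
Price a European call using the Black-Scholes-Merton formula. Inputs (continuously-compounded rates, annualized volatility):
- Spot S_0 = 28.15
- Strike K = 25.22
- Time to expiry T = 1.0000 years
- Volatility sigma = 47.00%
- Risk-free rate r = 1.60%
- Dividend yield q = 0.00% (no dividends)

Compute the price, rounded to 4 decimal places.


d1 = (ln(S/K) + (r - q + 0.5*sigma^2) * T) / (sigma * sqrt(T)) = 0.50289367
d2 = d1 - sigma * sqrt(T) = 0.03289367
exp(-rT) = 0.98412732; exp(-qT) = 1.00000000
C = S_0 * exp(-qT) * N(d1) - K * exp(-rT) * N(d2)
N(d1) = 0.69248048; N(d2) = 0.51312031
C = 28.1500 * 1.00000000 * 0.69248048 - 25.2200 * 0.98412732 * 0.51312031 = 6.7578

Answer: Price = 6.7578


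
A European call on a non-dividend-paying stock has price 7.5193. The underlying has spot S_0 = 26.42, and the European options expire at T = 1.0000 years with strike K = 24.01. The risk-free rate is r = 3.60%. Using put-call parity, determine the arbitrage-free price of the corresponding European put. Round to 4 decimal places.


Answer: Put price = 4.2603

Derivation:
Put-call parity: C - P = S_0 * exp(-qT) - K * exp(-rT).
S_0 * exp(-qT) = 26.4200 * 1.00000000 = 26.42000000
K * exp(-rT) = 24.0100 * 0.96464029 = 23.16101345
P = C - S*exp(-qT) + K*exp(-rT)
P = 7.5193 - 26.42000000 + 23.16101345 = 4.2603


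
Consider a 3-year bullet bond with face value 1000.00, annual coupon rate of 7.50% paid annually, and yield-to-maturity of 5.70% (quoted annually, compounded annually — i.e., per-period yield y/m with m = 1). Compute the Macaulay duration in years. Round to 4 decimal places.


Answer: Macaulay duration = 2.8006 years

Derivation:
Coupon per period c = face * coupon_rate / m = 75.000000
Periods per year m = 1; per-period yield y/m = 0.057000
Number of cashflows N = 3
Cashflows (t years, CF_t, discount factor 1/(1+y/m)^(m*t), PV):
  t = 1.0000: CF_t = 75.000000, DF = 0.946074, PV = 70.955535
  t = 2.0000: CF_t = 75.000000, DF = 0.895056, PV = 67.129172
  t = 3.0000: CF_t = 1075.000000, DF = 0.846789, PV = 910.297819
Price P = sum_t PV_t = 1048.382526
Macaulay numerator sum_t t * PV_t:
  t * PV_t at t = 1.0000: 70.955535
  t * PV_t at t = 2.0000: 134.258343
  t * PV_t at t = 3.0000: 2730.893458
Macaulay duration D = (sum_t t * PV_t) / P = 2936.107336 / 1048.382526 = 2.800607


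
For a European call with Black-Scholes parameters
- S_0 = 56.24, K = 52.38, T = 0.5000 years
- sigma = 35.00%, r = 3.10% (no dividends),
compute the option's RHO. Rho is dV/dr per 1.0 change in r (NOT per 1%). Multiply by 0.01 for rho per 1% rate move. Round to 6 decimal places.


Answer: Rho = 15.200823

Derivation:
d1 = 0.4736743002; d2 = 0.2261869268
phi(d1) = 0.3566065504; exp(-qT) = 1.0000000000; exp(-rT) = 0.9846195068
N(d2) = 0.5894719810
Rho = K*T*exp(-rT)*N(d2) = 52.3800 * 0.5000 * 0.9846195068 * 0.5894719810 = 15.200823


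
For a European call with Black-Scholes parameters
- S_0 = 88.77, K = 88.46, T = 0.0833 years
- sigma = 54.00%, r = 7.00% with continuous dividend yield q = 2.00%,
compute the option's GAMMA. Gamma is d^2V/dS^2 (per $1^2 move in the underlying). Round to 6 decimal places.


d1 = 0.1270965123; d2 = -0.0287568803
phi(d1) = 0.3957330960; exp(-qT) = 0.9983353870; exp(-rT) = 0.9941859673
Gamma = exp(-qT) * phi(d1) / (S * sigma * sqrt(T)) = 0.9983353870 * 0.3957330960 / (88.7700 * 0.5400 * 0.2886173938) = 0.028556

Answer: Gamma = 0.028556


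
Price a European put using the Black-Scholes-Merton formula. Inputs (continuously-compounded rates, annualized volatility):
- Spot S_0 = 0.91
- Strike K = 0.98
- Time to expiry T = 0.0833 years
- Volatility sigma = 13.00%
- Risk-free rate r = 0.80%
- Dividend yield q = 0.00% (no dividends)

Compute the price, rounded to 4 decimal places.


d1 = (ln(S/K) + (r - q + 0.5*sigma^2) * T) / (sigma * sqrt(T)) = -1.93862422
d2 = d1 - sigma * sqrt(T) = -1.97614448
exp(-rT) = 0.99933382; exp(-qT) = 1.00000000
P = K * exp(-rT) * N(-d2) - S_0 * exp(-qT) * N(-d1)
N(-d1) = 0.97372644; N(-d2) = 0.97593079
P = 0.9800 * 0.99933382 * 0.97593079 - 0.9100 * 1.00000000 * 0.97372644 = 0.0697

Answer: Price = 0.0697


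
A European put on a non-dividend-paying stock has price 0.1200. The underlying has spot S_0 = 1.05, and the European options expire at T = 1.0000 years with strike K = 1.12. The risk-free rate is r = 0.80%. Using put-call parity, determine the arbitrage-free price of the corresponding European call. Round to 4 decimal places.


Answer: Call price = 0.0589

Derivation:
Put-call parity: C - P = S_0 * exp(-qT) - K * exp(-rT).
S_0 * exp(-qT) = 1.0500 * 1.00000000 = 1.05000000
K * exp(-rT) = 1.1200 * 0.99203191 = 1.11107574
C = P + S*exp(-qT) - K*exp(-rT)
C = 0.1200 + 1.05000000 - 1.11107574 = 0.0589


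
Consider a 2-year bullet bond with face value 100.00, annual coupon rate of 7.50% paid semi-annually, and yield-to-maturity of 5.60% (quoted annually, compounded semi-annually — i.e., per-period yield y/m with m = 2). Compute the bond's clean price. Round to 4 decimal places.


Coupon per period c = face * coupon_rate / m = 3.750000
Periods per year m = 2; per-period yield y/m = 0.028000
Number of cashflows N = 4
Cashflows (t years, CF_t, discount factor 1/(1+y/m)^(m*t), PV):
  t = 0.5000: CF_t = 3.750000, DF = 0.972763, PV = 3.647860
  t = 1.0000: CF_t = 3.750000, DF = 0.946267, PV = 3.548502
  t = 1.5000: CF_t = 3.750000, DF = 0.920493, PV = 3.451850
  t = 2.0000: CF_t = 103.750000, DF = 0.895422, PV = 92.899986
Price P = sum_t PV_t = 103.548197

Answer: Price = 103.5482


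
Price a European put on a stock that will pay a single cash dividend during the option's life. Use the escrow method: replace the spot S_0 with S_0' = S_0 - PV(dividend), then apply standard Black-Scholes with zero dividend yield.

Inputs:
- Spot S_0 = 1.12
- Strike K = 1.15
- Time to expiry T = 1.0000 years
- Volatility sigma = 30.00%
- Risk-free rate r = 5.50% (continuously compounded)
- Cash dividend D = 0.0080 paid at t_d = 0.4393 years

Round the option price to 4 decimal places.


PV(D) = D * exp(-r * t_d) = 0.0080 * 0.97612805 = 0.00780902
S_0' = S_0 - PV(D) = 1.1200 - 0.00780902 = 1.11219098
d1 = (ln(S_0'/K) + (r + sigma^2/2)*T) / (sigma*sqrt(T)) = 0.22189993
d2 = d1 - sigma*sqrt(T) = -0.07810007
exp(-rT) = 0.94648515
N(-d1) = 0.41219589; N(-d2) = 0.53112577
P = K * exp(-rT) * N(-d2) - S_0' * N(-d1) = 1.1500 * 0.94648515 * 0.53112577 - 1.11219098 * 0.41219589 = 0.1197

Answer: Price = 0.1197


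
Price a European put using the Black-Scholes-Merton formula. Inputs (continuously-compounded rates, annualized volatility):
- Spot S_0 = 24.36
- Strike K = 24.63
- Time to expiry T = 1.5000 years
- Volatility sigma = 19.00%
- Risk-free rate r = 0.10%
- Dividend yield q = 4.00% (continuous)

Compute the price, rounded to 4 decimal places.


d1 = (ln(S/K) + (r - q + 0.5*sigma^2) * T) / (sigma * sqrt(T)) = -0.18241294
d2 = d1 - sigma * sqrt(T) = -0.41511447
exp(-rT) = 0.99850112; exp(-qT) = 0.94176453
P = K * exp(-rT) * N(-d2) - S_0 * exp(-qT) * N(-d1)
N(-d1) = 0.57237066; N(-d2) = 0.66097094
P = 24.6300 * 0.99850112 * 0.66097094 - 24.3600 * 0.94176453 * 0.57237066 = 3.1243

Answer: Price = 3.1243


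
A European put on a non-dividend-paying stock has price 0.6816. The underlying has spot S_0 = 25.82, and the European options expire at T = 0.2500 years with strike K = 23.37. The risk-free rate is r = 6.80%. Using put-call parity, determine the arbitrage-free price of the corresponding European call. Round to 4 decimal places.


Put-call parity: C - P = S_0 * exp(-qT) - K * exp(-rT).
S_0 * exp(-qT) = 25.8200 * 1.00000000 = 25.82000000
K * exp(-rT) = 23.3700 * 0.98314368 = 22.97606791
C = P + S*exp(-qT) - K*exp(-rT)
C = 0.6816 + 25.82000000 - 22.97606791 = 3.5255

Answer: Call price = 3.5255


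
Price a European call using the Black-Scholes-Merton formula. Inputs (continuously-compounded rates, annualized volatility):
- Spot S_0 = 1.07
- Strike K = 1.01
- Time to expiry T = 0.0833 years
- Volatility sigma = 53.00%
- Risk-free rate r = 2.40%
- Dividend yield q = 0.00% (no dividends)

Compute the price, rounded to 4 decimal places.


Answer: Price = 0.0991

Derivation:
d1 = (ln(S/K) + (r - q + 0.5*sigma^2) * T) / (sigma * sqrt(T)) = 0.46681245
d2 = d1 - sigma * sqrt(T) = 0.31384523
exp(-rT) = 0.99800280; exp(-qT) = 1.00000000
C = S_0 * exp(-qT) * N(d1) - K * exp(-rT) * N(d2)
N(d1) = 0.67968297; N(d2) = 0.62318071
C = 1.0700 * 1.00000000 * 0.67968297 - 1.0100 * 0.99800280 * 0.62318071 = 0.0991


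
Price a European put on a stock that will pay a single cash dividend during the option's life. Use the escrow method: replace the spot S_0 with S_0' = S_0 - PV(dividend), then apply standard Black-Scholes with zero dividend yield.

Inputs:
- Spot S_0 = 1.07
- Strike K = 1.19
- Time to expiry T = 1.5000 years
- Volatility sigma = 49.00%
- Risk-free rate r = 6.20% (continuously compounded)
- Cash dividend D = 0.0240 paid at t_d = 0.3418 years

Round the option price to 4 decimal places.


PV(D) = D * exp(-r * t_d) = 0.0240 * 0.97903136 = 0.02349675
S_0' = S_0 - PV(D) = 1.0700 - 0.02349675 = 1.04650325
d1 = (ln(S_0'/K) + (r + sigma^2/2)*T) / (sigma*sqrt(T)) = 0.24090991
d2 = d1 - sigma*sqrt(T) = -0.35921507
exp(-rT) = 0.91119350
N(-d1) = 0.40481247; N(-d2) = 0.64028290
P = K * exp(-rT) * N(-d2) - S_0' * N(-d1) = 1.1900 * 0.91119350 * 0.64028290 - 1.04650325 * 0.40481247 = 0.2706

Answer: Price = 0.2706


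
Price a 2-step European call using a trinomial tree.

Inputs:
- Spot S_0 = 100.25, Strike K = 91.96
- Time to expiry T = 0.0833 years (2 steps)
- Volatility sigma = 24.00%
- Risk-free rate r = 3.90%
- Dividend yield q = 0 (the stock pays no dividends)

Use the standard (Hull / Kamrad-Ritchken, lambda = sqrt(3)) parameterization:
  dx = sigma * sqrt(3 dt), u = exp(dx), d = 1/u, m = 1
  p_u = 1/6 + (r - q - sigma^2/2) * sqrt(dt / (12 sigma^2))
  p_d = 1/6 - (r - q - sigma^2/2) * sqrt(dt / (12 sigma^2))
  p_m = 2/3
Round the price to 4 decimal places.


dt = T/N = 0.041650; dx = sigma*sqrt(3*dt) = 0.084836
u = exp(dx) = 1.088538; d = 1/u = 0.918663
p_u = 0.169171, p_m = 0.666667, p_d = 0.164163
Discount per step: exp(-r*dt) = 0.998377
Stock lattice S(k, j) with j the centered position index:
  k=0: S(0,+0) = 100.2500
  k=1: S(1,-1) = 92.0960; S(1,+0) = 100.2500; S(1,+1) = 109.1260
  k=2: S(2,-2) = 84.6052; S(2,-1) = 92.0960; S(2,+0) = 100.2500; S(2,+1) = 109.1260; S(2,+2) = 118.7878
Terminal payoffs V(N, j) = max(S_T - K, 0):
  V(2,-2) = 0.000000; V(2,-1) = 0.135974; V(2,+0) = 8.290000; V(2,+1) = 17.165971; V(2,+2) = 26.827805
Backward induction: V(k, j) = exp(-r*dt) * [p_u * V(k+1, j+1) + p_m * V(k+1, j) + p_d * V(k+1, j-1)]
  V(1,-1) = exp(-r*dt) * [p_u*8.290000 + p_m*0.135974 + p_d*0.000000] = 1.490649
  V(1,+0) = exp(-r*dt) * [p_u*17.165971 + p_m*8.290000 + p_d*0.135974] = 8.439245
  V(1,+1) = exp(-r*dt) * [p_u*26.827805 + p_m*17.165971 + p_d*8.290000] = 17.315215
  V(0,+0) = exp(-r*dt) * [p_u*17.315215 + p_m*8.439245 + p_d*1.490649] = 8.785813

Answer: Price = V(0,0) = 8.7858


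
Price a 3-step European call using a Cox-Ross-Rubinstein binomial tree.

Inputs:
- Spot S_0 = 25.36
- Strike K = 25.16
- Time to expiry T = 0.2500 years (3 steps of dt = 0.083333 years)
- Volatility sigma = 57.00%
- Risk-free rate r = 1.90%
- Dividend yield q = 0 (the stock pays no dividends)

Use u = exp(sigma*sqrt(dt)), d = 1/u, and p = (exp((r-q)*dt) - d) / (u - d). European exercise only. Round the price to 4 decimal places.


Answer: Price = V(0,0) = 3.2573

Derivation:
dt = T/N = 0.083333
u = exp(sigma*sqrt(dt)) = 1.178856; d = 1/u = 0.848280
p = (exp((r-q)*dt) - d) / (u - d) = 0.463750
Discount per step: exp(-r*dt) = 0.998418
Stock lattice S(k, i) with i counting down-moves:
  k=0: S(0,0) = 25.3600
  k=1: S(1,0) = 29.8958; S(1,1) = 21.5124
  k=2: S(2,0) = 35.2429; S(2,1) = 25.3600; S(2,2) = 18.2485
  k=3: S(3,0) = 41.5463; S(3,1) = 29.8958; S(3,2) = 21.5124; S(3,3) = 15.4798
Terminal payoffs V(N, i) = max(S_T - K, 0):
  V(3,0) = 16.386264; V(3,1) = 4.735799; V(3,2) = 0.000000; V(3,3) = 0.000000
Backward induction: V(k, i) = exp(-r*dt) * [p * V(k+1, i) + (1-p) * V(k+1, i+1)].
  V(2,0) = exp(-r*dt) * [p*16.386264 + (1-p)*4.735799] = 10.122659
  V(2,1) = exp(-r*dt) * [p*4.735799 + (1-p)*0.000000] = 2.192751
  V(2,2) = exp(-r*dt) * [p*0.000000 + (1-p)*0.000000] = 0.000000
  V(1,0) = exp(-r*dt) * [p*10.122659 + (1-p)*2.192751] = 5.860957
  V(1,1) = exp(-r*dt) * [p*2.192751 + (1-p)*0.000000] = 1.015279
  V(0,0) = exp(-r*dt) * [p*5.860957 + (1-p)*1.015279] = 3.257299


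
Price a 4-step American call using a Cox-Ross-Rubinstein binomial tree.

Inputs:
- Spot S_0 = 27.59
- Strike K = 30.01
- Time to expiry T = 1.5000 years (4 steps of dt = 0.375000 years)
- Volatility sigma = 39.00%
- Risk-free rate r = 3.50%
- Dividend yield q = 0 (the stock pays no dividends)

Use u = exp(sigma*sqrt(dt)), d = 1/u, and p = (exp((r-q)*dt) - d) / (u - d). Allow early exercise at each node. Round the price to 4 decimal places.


Answer: Price = V(0,0) = 4.8932

Derivation:
dt = T/N = 0.375000
u = exp(sigma*sqrt(dt)) = 1.269757; d = 1/u = 0.787552
p = (exp((r-q)*dt) - d) / (u - d) = 0.467974
Discount per step: exp(-r*dt) = 0.986961
Stock lattice S(k, i) with i counting down-moves:
  k=0: S(0,0) = 27.5900
  k=1: S(1,0) = 35.0326; S(1,1) = 21.7286
  k=2: S(2,0) = 44.4829; S(2,1) = 27.5900; S(2,2) = 17.1124
  k=3: S(3,0) = 56.4824; S(3,1) = 35.0326; S(3,2) = 21.7286; S(3,3) = 13.4769
  k=4: S(4,0) = 71.7189; S(4,1) = 44.4829; S(4,2) = 27.5900; S(4,3) = 17.1124; S(4,4) = 10.6138
Terminal payoffs V(N, i) = max(S_T - K, 0):
  V(4,0) = 41.708906; V(4,1) = 14.472857; V(4,2) = 0.000000; V(4,3) = 0.000000; V(4,4) = 0.000000
Backward induction: V(k, i) = exp(-r*dt) * [p * V(k+1, i) + (1-p) * V(k+1, i+1)]; then take max(V_cont, immediate exercise) for American.
  V(3,0) = exp(-r*dt) * [p*41.708906 + (1-p)*14.472857] = 26.863711; exercise = 26.472403; V(3,0) = max -> 26.863711
  V(3,1) = exp(-r*dt) * [p*14.472857 + (1-p)*0.000000] = 6.684608; exercise = 5.022585; V(3,1) = max -> 6.684608
  V(3,2) = exp(-r*dt) * [p*0.000000 + (1-p)*0.000000] = 0.000000; exercise = 0.000000; V(3,2) = max -> 0.000000
  V(3,3) = exp(-r*dt) * [p*0.000000 + (1-p)*0.000000] = 0.000000; exercise = 0.000000; V(3,3) = max -> 0.000000
  V(2,0) = exp(-r*dt) * [p*26.863711 + (1-p)*6.684608] = 15.917608; exercise = 14.472857; V(2,0) = max -> 15.917608
  V(2,1) = exp(-r*dt) * [p*6.684608 + (1-p)*0.000000] = 3.087433; exercise = 0.000000; V(2,1) = max -> 3.087433
  V(2,2) = exp(-r*dt) * [p*0.000000 + (1-p)*0.000000] = 0.000000; exercise = 0.000000; V(2,2) = max -> 0.000000
  V(1,0) = exp(-r*dt) * [p*15.917608 + (1-p)*3.087433] = 8.973074; exercise = 5.022585; V(1,0) = max -> 8.973074
  V(1,1) = exp(-r*dt) * [p*3.087433 + (1-p)*0.000000] = 1.425999; exercise = 0.000000; V(1,1) = max -> 1.425999
  V(0,0) = exp(-r*dt) * [p*8.973074 + (1-p)*1.425999] = 4.893188; exercise = 0.000000; V(0,0) = max -> 4.893188


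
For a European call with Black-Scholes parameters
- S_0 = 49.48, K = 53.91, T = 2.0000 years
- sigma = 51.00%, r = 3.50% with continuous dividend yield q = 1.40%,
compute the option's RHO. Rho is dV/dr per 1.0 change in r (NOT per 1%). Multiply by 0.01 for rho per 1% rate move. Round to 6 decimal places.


Answer: Rho = 33.856274

Derivation:
d1 = 0.2999693352; d2 = -0.4212795816
phi(d1) = 0.3813913239; exp(-qT) = 0.9723883668; exp(-rT) = 0.9323938199
N(d2) = 0.3367754691
Rho = K*T*exp(-rT)*N(d2) = 53.9100 * 2.0000 * 0.9323938199 * 0.3367754691 = 33.856274


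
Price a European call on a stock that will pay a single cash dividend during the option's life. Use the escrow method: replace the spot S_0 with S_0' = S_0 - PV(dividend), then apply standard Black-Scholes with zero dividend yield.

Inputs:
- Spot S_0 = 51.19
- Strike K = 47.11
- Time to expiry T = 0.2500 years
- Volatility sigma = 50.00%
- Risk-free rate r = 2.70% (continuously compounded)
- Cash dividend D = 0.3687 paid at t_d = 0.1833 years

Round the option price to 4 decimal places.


PV(D) = D * exp(-r * t_d) = 0.3687 * 0.99506313 = 0.36687977
S_0' = S_0 - PV(D) = 51.1900 - 0.36687977 = 50.82312023
d1 = (ln(S_0'/K) + (r + sigma^2/2)*T) / (sigma*sqrt(T)) = 0.45546432
d2 = d1 - sigma*sqrt(T) = 0.20546432
exp(-rT) = 0.99327273
N(d1) = 0.67561239; N(d2) = 0.58139532
C = S_0' * N(d1) - K * exp(-rT) * N(d2) = 50.82312023 * 0.67561239 - 47.1100 * 0.99327273 * 0.58139532 = 7.1315

Answer: Price = 7.1315


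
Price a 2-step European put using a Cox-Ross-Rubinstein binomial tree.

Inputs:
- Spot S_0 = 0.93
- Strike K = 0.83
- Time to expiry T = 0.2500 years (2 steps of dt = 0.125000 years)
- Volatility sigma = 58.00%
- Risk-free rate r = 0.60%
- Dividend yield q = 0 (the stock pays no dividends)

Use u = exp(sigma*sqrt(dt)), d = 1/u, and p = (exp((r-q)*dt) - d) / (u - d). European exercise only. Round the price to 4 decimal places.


dt = T/N = 0.125000
u = exp(sigma*sqrt(dt)) = 1.227600; d = 1/u = 0.814598
p = (exp((r-q)*dt) - d) / (u - d) = 0.450730
Discount per step: exp(-r*dt) = 0.999250
Stock lattice S(k, i) with i counting down-moves:
  k=0: S(0,0) = 0.9300
  k=1: S(1,0) = 1.1417; S(1,1) = 0.7576
  k=2: S(2,0) = 1.4015; S(2,1) = 0.9300; S(2,2) = 0.6171
Terminal payoffs V(N, i) = max(K - S_T, 0):
  V(2,0) = 0.000000; V(2,1) = 0.000000; V(2,2) = 0.212881
Backward induction: V(k, i) = exp(-r*dt) * [p * V(k+1, i) + (1-p) * V(k+1, i+1)].
  V(1,0) = exp(-r*dt) * [p*0.000000 + (1-p)*0.000000] = 0.000000
  V(1,1) = exp(-r*dt) * [p*0.000000 + (1-p)*0.212881] = 0.116841
  V(0,0) = exp(-r*dt) * [p*0.000000 + (1-p)*0.116841] = 0.064129

Answer: Price = V(0,0) = 0.0641


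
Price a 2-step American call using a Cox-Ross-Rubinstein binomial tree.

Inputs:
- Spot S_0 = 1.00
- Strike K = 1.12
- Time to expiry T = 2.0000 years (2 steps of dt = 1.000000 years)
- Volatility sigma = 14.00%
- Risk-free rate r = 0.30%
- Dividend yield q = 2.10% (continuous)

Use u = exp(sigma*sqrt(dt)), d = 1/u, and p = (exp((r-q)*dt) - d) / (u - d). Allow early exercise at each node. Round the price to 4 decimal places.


Answer: Price = V(0,0) = 0.0326

Derivation:
dt = T/N = 1.000000
u = exp(sigma*sqrt(dt)) = 1.150274; d = 1/u = 0.869358
p = (exp((r-q)*dt) - d) / (u - d) = 0.401554
Discount per step: exp(-r*dt) = 0.997004
Stock lattice S(k, i) with i counting down-moves:
  k=0: S(0,0) = 1.0000
  k=1: S(1,0) = 1.1503; S(1,1) = 0.8694
  k=2: S(2,0) = 1.3231; S(2,1) = 1.0000; S(2,2) = 0.7558
Terminal payoffs V(N, i) = max(S_T - K, 0):
  V(2,0) = 0.203130; V(2,1) = 0.000000; V(2,2) = 0.000000
Backward induction: V(k, i) = exp(-r*dt) * [p * V(k+1, i) + (1-p) * V(k+1, i+1)]; then take max(V_cont, immediate exercise) for American.
  V(1,0) = exp(-r*dt) * [p*0.203130 + (1-p)*0.000000] = 0.081323; exercise = 0.030274; V(1,0) = max -> 0.081323
  V(1,1) = exp(-r*dt) * [p*0.000000 + (1-p)*0.000000] = 0.000000; exercise = 0.000000; V(1,1) = max -> 0.000000
  V(0,0) = exp(-r*dt) * [p*0.081323 + (1-p)*0.000000] = 0.032558; exercise = 0.000000; V(0,0) = max -> 0.032558
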